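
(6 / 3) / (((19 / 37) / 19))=74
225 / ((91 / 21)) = 675 / 13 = 51.92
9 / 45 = 1 / 5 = 0.20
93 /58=1.60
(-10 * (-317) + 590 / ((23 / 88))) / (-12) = -452.28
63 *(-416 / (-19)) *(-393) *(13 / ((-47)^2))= -133896672 / 41971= -3190.22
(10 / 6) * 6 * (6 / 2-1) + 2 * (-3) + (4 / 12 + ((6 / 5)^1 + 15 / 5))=278 / 15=18.53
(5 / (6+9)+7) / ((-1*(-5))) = 22 / 15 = 1.47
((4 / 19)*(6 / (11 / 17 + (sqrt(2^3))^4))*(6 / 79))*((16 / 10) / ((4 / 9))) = 44064 / 8247995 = 0.01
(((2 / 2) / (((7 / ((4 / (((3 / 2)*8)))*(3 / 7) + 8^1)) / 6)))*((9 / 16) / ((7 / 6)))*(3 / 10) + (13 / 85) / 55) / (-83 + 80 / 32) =-12986357 / 1032670100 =-0.01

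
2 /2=1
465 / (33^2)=155 / 363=0.43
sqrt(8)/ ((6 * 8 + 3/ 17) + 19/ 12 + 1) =408 * sqrt(2)/ 10355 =0.06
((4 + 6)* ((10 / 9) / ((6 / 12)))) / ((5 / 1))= 40 / 9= 4.44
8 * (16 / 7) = 128 / 7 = 18.29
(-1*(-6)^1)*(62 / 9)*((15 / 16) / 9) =4.31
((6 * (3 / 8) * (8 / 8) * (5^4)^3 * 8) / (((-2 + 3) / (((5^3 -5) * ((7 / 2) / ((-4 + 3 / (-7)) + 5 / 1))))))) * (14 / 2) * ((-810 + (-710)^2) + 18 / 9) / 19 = 11379363310546875000 / 19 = 598913858449835526.32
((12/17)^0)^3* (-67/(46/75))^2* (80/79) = 505012500/41791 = 12084.24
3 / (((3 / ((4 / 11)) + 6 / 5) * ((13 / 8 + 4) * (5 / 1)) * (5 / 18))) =64 / 1575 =0.04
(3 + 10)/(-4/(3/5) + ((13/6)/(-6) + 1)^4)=-21835008/10917599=-2.00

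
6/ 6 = 1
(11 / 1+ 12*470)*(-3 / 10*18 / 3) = -10171.80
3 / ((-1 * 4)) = -0.75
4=4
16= 16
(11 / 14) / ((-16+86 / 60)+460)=165 / 93541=0.00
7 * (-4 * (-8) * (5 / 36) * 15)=1400 / 3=466.67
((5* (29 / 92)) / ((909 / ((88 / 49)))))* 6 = 6380 / 341481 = 0.02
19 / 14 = 1.36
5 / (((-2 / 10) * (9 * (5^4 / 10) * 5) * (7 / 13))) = -26 / 1575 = -0.02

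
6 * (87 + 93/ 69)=12192/ 23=530.09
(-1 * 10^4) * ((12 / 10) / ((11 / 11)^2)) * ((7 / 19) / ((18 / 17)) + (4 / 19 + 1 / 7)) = -3358000 / 399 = -8416.04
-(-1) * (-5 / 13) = -5 / 13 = -0.38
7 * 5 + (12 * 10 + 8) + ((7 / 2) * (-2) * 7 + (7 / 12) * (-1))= 1361 / 12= 113.42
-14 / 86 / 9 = -7 / 387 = -0.02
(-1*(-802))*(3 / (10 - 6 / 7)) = 8421 / 32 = 263.16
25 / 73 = 0.34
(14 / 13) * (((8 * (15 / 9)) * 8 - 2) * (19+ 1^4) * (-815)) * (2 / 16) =-8956850 / 39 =-229662.82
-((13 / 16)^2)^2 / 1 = -28561 / 65536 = -0.44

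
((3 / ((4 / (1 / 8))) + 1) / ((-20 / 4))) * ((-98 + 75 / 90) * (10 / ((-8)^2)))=3.32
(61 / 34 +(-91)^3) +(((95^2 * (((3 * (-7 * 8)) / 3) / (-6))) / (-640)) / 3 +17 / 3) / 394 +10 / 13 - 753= -18916356446863 / 25077312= -754321.53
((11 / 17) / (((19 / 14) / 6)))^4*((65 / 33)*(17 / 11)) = 130525274880 / 640267073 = 203.86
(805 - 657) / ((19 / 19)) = 148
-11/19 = -0.58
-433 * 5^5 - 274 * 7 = -1355043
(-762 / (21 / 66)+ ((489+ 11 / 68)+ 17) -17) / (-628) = 907111 / 298928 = 3.03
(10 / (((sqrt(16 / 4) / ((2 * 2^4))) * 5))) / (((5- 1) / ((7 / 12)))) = 14 / 3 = 4.67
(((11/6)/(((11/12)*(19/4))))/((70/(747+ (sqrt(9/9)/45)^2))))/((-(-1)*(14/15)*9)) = 3025352/5655825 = 0.53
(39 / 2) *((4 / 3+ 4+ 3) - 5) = 65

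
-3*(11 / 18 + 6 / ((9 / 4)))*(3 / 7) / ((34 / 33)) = -1947 / 476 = -4.09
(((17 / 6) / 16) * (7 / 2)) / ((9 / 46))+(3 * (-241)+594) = -125.83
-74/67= -1.10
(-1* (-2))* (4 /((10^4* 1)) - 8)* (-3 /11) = 59997 /13750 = 4.36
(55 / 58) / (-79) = -55 / 4582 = -0.01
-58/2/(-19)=29/19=1.53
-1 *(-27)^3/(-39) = -6561/13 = -504.69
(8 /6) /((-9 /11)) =-44 /27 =-1.63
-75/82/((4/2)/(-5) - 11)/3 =125/4674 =0.03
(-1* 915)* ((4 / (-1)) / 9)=1220 / 3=406.67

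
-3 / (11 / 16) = -48 / 11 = -4.36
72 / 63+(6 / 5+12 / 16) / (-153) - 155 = -1098631 / 7140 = -153.87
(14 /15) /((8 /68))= 7.93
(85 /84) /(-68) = -5 /336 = -0.01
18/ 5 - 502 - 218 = -716.40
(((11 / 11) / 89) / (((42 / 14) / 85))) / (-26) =-85 / 6942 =-0.01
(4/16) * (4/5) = 1/5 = 0.20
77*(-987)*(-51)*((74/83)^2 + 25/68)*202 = 12540722592321/13778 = 910199055.91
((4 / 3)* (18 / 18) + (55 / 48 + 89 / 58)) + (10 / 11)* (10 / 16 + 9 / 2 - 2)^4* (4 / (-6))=-52707377 / 979968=-53.78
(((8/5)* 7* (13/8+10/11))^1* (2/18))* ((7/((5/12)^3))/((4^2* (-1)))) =-131124/6875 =-19.07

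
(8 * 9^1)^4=26873856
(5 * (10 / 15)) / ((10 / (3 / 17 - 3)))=-0.94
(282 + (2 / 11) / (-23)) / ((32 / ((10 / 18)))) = 22295 / 4554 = 4.90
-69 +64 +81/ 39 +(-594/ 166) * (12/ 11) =-7366/ 1079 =-6.83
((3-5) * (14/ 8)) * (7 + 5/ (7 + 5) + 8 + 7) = -1883/ 24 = -78.46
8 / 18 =0.44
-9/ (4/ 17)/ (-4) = 153/ 16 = 9.56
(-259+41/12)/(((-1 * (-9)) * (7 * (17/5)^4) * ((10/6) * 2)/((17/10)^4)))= -3067/40320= -0.08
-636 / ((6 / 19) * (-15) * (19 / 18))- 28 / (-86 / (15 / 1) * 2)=129.64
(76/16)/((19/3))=3/4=0.75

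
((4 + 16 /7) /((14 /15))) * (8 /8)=330 /49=6.73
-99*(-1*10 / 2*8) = 3960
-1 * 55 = -55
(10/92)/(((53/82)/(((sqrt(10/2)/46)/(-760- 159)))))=-205 * sqrt(5)/51532006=-0.00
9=9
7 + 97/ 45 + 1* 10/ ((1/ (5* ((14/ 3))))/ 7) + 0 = 73912/ 45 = 1642.49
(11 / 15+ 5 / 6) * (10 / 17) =47 / 51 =0.92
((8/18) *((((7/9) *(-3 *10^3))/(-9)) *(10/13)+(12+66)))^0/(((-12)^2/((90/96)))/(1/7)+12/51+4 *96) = 85/124052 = 0.00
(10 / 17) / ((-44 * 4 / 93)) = -465 / 1496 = -0.31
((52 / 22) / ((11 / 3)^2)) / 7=234 / 9317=0.03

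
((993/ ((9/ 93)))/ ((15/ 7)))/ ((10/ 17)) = 1221059/ 150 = 8140.39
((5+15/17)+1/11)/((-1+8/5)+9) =5585/8976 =0.62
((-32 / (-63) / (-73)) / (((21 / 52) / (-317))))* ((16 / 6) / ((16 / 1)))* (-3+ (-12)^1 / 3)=-6.37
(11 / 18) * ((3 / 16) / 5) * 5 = 0.11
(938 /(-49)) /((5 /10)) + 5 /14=-37.93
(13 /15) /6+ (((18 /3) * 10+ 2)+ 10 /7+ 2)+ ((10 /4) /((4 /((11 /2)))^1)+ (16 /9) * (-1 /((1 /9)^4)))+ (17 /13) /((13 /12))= -9875120083 /851760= -11593.78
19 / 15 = 1.27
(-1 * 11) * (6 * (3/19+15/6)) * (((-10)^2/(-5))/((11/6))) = 36360/19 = 1913.68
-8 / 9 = -0.89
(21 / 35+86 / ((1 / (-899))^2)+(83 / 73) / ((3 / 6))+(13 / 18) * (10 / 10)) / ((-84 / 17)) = -7763045794999 / 551880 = -14066546.70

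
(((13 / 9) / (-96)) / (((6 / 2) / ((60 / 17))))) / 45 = -0.00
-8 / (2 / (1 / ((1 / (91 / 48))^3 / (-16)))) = 436.09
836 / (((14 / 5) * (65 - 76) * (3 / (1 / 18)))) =-95 / 189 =-0.50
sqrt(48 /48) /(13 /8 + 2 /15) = 120 /211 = 0.57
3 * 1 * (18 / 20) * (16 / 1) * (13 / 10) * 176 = 247104 / 25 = 9884.16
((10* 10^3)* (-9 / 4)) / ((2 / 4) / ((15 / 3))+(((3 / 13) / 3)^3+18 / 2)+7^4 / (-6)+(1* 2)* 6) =741487500 / 12492127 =59.36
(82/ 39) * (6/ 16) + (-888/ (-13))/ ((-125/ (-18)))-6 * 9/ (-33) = 876671/ 71500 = 12.26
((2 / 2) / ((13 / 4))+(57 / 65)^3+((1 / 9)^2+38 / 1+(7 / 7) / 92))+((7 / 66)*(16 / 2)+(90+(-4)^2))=3283395315971 / 22511560500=145.85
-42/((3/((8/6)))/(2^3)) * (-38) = 5674.67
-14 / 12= -1.17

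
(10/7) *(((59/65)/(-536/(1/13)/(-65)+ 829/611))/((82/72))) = 110920/10575663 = 0.01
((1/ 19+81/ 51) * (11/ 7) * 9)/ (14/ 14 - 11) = -5247/ 2261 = -2.32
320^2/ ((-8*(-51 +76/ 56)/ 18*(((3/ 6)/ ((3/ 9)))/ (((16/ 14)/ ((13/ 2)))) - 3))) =6881280/ 8201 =839.08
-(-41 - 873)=914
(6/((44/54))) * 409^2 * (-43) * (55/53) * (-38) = 110701547370/53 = 2088708440.94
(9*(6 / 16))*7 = 23.62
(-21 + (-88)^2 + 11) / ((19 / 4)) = 30936 / 19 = 1628.21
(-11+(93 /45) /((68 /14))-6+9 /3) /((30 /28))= -48461 /3825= -12.67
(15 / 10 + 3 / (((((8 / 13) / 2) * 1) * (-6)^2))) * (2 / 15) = 17 / 72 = 0.24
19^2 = 361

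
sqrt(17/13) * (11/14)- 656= -656 + 11 * sqrt(221)/182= -655.10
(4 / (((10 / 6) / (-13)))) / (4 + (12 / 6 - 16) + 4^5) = -2 / 65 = -0.03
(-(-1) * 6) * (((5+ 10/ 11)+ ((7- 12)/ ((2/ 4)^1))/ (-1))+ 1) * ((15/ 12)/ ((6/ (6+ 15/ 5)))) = 4185/ 22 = 190.23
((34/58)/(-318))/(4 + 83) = -17/802314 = -0.00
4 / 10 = 2 / 5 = 0.40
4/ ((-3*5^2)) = -4/ 75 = -0.05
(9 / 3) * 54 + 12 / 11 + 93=2817 / 11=256.09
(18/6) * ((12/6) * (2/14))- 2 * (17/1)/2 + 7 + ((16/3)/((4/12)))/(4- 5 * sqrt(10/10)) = -176/7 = -25.14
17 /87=0.20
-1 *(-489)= 489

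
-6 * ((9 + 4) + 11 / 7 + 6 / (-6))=-570 / 7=-81.43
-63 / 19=-3.32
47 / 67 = 0.70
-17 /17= -1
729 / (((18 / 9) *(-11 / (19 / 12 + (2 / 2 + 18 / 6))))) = -16281 / 88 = -185.01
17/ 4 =4.25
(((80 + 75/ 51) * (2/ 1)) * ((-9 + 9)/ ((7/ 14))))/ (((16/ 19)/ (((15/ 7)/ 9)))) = 0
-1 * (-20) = 20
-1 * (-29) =29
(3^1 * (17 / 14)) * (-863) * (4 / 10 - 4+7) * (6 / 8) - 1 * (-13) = -2241023 / 280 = -8003.65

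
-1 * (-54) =54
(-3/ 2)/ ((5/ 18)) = -27/ 5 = -5.40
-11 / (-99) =1 / 9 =0.11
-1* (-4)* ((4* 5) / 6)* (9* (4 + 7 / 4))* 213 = 146970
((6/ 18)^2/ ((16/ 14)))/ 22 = 7/ 1584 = 0.00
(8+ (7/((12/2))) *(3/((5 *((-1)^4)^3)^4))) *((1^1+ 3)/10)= 10007/3125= 3.20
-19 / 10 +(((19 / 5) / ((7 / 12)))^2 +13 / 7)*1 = 103863 / 2450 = 42.39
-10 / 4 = -5 / 2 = -2.50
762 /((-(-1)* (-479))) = -762 /479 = -1.59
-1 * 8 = -8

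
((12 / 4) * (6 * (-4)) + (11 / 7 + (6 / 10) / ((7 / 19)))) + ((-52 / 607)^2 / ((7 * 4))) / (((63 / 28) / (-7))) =-1140731624 / 16580205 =-68.80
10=10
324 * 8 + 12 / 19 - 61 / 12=589961 / 228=2587.55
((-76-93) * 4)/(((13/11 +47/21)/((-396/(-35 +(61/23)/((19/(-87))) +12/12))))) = -13511554056/7965175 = -1696.33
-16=-16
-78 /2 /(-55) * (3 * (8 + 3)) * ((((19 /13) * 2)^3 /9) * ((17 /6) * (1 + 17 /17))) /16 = 116603 /5070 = 23.00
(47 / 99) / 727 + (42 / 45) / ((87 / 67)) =2502667 / 3478695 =0.72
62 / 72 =31 / 36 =0.86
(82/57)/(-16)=-0.09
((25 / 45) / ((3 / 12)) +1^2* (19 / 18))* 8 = 236 / 9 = 26.22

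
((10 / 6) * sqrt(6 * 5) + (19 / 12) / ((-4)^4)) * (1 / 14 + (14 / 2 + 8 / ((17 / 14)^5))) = 3815240489 / 61065209856 + 1004010655 * sqrt(30) / 59633994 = 92.28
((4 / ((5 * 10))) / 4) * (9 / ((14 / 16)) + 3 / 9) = 223 / 1050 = 0.21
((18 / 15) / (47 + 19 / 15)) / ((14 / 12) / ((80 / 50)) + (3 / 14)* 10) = 1512 / 174665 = 0.01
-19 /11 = -1.73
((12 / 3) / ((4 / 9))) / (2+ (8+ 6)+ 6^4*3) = 9 / 3904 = 0.00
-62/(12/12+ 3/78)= -1612/27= -59.70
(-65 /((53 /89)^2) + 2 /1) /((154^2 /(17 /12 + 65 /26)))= -7978203 /266472976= -0.03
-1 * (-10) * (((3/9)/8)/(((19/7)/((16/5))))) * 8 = 224/57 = 3.93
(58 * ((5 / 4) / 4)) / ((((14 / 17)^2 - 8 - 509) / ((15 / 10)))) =-0.05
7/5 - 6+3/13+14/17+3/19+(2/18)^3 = -51830588/15305355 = -3.39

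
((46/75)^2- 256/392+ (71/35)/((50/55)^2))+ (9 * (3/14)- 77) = -80365349/1102500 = -72.89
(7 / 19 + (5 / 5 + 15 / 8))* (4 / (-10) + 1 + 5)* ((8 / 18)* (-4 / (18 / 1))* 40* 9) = -645.80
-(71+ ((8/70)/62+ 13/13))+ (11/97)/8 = -60610737/841960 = -71.99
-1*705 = -705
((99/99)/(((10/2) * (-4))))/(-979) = 1/19580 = 0.00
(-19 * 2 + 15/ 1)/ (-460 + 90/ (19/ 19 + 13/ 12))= 115/ 2084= 0.06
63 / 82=0.77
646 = 646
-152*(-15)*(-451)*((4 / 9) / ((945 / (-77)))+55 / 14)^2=-75126679748978 / 4822335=-15578901.04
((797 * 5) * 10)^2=1588022500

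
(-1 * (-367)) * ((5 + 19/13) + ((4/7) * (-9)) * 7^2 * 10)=-11992092/13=-922468.62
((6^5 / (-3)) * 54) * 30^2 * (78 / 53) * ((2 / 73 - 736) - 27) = 547264998259200 / 3869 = 141448694303.23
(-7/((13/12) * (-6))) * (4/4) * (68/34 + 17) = 266/13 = 20.46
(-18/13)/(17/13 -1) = -9/2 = -4.50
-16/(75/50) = -32/3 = -10.67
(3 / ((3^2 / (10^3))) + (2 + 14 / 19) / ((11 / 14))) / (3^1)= 211184 / 1881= 112.27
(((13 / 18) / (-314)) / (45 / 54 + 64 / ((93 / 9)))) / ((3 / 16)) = -3224 / 1846791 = -0.00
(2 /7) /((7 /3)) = 6 /49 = 0.12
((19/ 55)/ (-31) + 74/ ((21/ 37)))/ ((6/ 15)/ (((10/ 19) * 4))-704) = -93357820/ 503998341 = -0.19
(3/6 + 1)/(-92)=-3/184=-0.02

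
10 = 10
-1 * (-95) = 95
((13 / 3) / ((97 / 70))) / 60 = 91 / 1746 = 0.05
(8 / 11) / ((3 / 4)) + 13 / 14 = 877 / 462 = 1.90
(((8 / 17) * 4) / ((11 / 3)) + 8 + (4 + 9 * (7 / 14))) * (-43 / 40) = -273609 / 14960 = -18.29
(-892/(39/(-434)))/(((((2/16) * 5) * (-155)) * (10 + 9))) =-99904/18525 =-5.39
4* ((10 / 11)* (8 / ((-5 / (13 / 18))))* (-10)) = 4160 / 99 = 42.02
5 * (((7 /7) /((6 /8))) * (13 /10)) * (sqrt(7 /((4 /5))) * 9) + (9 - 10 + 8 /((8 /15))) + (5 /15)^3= 379 /27 + 39 * sqrt(35)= 244.76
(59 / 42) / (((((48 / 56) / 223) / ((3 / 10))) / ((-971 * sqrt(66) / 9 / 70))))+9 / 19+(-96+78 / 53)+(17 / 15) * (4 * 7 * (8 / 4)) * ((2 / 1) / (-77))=-12775447 * sqrt(66) / 75600 - 15901549 / 166155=-1468.56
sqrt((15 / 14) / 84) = sqrt(10) / 28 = 0.11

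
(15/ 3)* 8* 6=240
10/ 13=0.77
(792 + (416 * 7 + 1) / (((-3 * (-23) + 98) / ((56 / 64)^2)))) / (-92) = -8607633 / 983296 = -8.75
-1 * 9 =-9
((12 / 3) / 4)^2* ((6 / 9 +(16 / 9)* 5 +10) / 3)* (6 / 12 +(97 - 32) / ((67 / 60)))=692296 / 1809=382.70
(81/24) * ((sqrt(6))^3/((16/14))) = 567 * sqrt(6)/32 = 43.40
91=91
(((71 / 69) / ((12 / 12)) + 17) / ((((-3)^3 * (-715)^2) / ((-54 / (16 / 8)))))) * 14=17416 / 35274525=0.00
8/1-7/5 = 33/5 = 6.60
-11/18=-0.61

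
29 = 29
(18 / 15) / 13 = 0.09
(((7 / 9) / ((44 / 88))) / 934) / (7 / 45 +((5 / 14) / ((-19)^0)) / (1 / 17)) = 490 / 1832041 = 0.00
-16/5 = -3.20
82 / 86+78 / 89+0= 7003 / 3827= 1.83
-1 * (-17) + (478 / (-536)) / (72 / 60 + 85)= 1962441 / 115508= 16.99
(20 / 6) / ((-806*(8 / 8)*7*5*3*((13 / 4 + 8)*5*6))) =-0.00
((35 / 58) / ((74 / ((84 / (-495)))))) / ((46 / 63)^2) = -64827 / 24975148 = -0.00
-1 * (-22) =22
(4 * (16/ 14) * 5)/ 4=40/ 7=5.71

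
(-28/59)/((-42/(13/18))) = 13/1593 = 0.01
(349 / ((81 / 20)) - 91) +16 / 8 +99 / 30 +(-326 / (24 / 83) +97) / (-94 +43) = 20.68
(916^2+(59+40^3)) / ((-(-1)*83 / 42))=37930830 / 83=456997.95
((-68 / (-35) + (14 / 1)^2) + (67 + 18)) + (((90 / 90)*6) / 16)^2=634107 / 2240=283.08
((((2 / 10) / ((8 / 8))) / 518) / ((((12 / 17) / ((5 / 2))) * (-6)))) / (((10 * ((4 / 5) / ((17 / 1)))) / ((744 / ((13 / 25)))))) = -0.69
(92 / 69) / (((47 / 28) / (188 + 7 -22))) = 19376 / 141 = 137.42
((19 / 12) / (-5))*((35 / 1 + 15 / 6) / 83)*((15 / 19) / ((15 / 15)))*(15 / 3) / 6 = -125 / 1328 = -0.09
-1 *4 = -4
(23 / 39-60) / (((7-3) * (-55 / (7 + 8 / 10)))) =2317 / 1100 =2.11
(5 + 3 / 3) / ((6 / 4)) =4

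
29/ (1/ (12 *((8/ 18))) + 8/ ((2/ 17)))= 464/ 1091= 0.43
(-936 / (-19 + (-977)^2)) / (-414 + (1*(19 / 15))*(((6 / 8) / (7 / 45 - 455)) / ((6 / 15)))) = 8514688 / 3594836904345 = 0.00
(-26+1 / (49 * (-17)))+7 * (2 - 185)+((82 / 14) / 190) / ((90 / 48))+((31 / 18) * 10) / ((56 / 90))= -6074273711 / 4748100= -1279.31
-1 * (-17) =17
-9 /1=-9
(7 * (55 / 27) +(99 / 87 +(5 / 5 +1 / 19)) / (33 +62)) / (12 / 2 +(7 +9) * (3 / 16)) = 1.59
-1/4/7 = -1/28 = -0.04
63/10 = 6.30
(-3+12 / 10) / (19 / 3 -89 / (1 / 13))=27 / 17260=0.00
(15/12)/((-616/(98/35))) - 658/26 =-57917/2288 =-25.31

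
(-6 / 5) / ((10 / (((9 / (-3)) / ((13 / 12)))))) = 108 / 325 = 0.33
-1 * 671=-671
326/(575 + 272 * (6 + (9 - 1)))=326/4383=0.07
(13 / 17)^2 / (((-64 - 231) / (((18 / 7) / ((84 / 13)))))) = -6591 / 8354990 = -0.00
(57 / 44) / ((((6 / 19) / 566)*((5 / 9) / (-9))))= -8275203 / 220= -37614.56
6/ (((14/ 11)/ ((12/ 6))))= 66/ 7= 9.43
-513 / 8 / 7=-513 / 56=-9.16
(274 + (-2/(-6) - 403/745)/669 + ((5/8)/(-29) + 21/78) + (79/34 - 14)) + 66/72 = 263.49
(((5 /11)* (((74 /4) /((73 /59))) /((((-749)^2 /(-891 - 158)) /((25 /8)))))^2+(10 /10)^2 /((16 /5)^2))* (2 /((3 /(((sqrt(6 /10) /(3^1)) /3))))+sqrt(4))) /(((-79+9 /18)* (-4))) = 0.00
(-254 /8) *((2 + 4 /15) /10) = -2159 /300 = -7.20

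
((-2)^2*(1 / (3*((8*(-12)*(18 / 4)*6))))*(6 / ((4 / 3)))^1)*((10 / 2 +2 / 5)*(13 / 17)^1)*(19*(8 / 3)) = -247 / 510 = -0.48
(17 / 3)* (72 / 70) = 204 / 35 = 5.83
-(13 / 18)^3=-2197 / 5832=-0.38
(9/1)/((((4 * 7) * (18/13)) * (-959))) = -13/53704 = -0.00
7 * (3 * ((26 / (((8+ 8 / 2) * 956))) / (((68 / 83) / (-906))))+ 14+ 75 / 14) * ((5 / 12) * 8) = 26935375 / 97512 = 276.23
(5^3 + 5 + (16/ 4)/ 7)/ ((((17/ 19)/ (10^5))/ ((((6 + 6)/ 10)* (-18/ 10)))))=-3751056000/ 119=-31521478.99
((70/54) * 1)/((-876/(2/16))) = -35/189216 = -0.00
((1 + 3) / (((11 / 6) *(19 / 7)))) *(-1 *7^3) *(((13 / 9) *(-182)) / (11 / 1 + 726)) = 45446128 / 462099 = 98.35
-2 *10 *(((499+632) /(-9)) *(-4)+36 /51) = -513440 /51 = -10067.45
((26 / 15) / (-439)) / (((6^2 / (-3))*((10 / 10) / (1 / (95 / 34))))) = 221 / 1876725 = 0.00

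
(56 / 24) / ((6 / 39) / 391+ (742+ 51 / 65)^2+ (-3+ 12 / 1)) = 11563825 / 2734372074528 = 0.00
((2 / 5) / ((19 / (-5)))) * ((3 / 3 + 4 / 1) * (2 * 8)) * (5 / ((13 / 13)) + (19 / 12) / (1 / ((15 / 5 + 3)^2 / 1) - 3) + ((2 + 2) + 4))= -213440 / 2033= -104.99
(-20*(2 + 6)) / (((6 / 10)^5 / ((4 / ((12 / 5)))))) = -2500000 / 729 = -3429.36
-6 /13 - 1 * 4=-58 /13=-4.46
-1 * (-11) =11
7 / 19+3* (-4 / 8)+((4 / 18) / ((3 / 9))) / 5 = -569 / 570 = -1.00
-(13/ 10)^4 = -28561/ 10000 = -2.86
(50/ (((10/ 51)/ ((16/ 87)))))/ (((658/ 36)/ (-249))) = -6095520/ 9541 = -638.88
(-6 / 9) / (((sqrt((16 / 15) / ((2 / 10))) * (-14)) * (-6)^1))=-0.00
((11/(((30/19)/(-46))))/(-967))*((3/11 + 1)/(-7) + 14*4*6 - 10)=1566208/14505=107.98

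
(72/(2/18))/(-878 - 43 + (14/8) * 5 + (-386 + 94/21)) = -54432/108677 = -0.50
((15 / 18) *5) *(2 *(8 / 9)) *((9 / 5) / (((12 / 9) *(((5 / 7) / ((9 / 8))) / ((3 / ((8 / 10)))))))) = 945 / 16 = 59.06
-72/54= -4/3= -1.33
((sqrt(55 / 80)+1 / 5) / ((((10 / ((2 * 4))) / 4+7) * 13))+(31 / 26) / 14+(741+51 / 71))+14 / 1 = 4 * sqrt(11) / 1521+11426828033 / 15118740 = 755.81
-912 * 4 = -3648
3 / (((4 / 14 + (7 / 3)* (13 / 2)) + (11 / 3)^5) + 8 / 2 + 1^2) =10206 / 2324293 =0.00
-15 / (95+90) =-3 / 37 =-0.08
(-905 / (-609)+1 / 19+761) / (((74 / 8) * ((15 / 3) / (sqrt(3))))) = 7058668 * sqrt(3) / 428127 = 28.56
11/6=1.83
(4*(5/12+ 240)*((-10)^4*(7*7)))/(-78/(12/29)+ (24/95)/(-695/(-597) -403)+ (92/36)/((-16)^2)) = -3092856301248000000/1237168639429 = -2499947.22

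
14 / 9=1.56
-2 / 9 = -0.22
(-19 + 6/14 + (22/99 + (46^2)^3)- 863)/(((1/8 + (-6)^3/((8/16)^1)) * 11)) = -4775045191384/2394315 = -1994326.22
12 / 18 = 2 / 3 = 0.67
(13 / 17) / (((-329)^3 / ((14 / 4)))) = -13 / 172969118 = -0.00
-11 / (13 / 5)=-55 / 13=-4.23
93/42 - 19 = -235/14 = -16.79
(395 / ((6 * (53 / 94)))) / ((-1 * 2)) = -18565 / 318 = -58.38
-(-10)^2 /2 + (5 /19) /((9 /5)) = -8525 /171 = -49.85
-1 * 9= -9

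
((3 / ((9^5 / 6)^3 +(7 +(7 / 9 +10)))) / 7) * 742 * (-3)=-68688 / 68630377366163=-0.00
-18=-18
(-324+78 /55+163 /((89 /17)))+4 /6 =-4270109 /14685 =-290.78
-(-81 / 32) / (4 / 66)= 2673 / 64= 41.77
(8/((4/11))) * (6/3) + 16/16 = 45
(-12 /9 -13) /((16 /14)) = -301 /24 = -12.54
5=5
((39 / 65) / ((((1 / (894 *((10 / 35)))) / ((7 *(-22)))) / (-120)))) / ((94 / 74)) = 104791104 / 47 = 2229597.96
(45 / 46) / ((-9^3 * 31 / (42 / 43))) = -35 / 827793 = -0.00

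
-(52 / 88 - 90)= 1967 / 22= 89.41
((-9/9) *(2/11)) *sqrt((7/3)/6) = -sqrt(14)/33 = -0.11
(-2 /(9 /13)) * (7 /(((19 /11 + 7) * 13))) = -77 /432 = -0.18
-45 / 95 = -9 / 19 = -0.47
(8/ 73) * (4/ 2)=0.22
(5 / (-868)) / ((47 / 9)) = -45 / 40796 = -0.00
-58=-58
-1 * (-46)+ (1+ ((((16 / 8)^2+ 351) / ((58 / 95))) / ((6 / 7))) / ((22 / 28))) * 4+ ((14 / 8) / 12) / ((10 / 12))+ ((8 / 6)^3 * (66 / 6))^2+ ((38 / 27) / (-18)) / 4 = 38915694187 / 9302040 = 4183.57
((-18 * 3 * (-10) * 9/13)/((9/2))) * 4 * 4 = 17280/13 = 1329.23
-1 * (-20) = 20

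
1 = 1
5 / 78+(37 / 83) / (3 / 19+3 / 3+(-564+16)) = 1064254 / 16816215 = 0.06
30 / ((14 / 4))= 60 / 7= 8.57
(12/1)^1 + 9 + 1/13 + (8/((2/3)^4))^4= 2690441.14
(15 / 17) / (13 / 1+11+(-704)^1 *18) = -0.00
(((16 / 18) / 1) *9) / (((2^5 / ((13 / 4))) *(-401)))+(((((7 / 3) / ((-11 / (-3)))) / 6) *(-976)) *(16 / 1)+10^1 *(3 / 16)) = -350276335 / 211728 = -1654.37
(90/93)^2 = 900/961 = 0.94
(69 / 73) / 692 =69 / 50516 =0.00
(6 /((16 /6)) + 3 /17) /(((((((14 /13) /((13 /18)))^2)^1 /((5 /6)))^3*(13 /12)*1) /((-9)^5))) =-12321102709004375 /1769501196288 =-6963.04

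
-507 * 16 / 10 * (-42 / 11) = 170352 / 55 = 3097.31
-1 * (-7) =7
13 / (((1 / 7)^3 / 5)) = 22295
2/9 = 0.22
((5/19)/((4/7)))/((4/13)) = 455/304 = 1.50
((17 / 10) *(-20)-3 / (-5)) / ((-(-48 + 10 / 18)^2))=13527 / 911645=0.01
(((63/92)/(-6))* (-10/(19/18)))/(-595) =-27/14858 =-0.00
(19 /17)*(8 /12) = 38 /51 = 0.75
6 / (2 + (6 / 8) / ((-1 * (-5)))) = 2.79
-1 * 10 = -10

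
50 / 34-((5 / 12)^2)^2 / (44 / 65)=22118975 / 15510528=1.43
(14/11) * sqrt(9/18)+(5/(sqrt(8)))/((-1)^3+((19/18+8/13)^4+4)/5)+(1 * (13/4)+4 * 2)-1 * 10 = 5/4+13949930299 * sqrt(2)/8964727475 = 3.45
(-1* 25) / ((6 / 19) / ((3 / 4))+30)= -475 / 578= -0.82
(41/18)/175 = 41/3150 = 0.01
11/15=0.73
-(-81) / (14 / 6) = 243 / 7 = 34.71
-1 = -1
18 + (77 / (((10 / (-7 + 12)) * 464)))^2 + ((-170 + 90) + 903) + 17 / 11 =7981518531 / 9473024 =842.55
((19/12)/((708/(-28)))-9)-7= -16.06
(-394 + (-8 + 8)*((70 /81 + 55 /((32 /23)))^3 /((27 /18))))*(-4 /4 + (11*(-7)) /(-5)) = -28368 /5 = -5673.60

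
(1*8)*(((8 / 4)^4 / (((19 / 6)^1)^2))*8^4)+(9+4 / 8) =37755595 / 722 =52293.07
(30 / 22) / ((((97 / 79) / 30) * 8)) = 17775 / 4268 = 4.16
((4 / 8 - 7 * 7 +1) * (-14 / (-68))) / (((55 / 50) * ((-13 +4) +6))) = 3325 / 1122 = 2.96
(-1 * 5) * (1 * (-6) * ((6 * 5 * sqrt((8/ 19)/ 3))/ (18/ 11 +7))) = 1320 * sqrt(114)/ 361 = 39.04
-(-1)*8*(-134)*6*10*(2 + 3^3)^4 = -45492313920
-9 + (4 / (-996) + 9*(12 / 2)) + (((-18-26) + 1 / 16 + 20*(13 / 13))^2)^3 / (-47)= -785935867612692473 / 196343758848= -4002856.38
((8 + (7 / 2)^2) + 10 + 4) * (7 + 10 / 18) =2329 / 9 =258.78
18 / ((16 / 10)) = 45 / 4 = 11.25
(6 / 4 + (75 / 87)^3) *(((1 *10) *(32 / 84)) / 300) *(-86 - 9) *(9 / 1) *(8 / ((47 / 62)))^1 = -1968051616 / 8023981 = -245.27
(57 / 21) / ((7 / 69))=26.76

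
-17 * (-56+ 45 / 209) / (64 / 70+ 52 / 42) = 20811315 / 47234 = 440.60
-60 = -60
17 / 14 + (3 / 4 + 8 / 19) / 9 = 6437 / 4788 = 1.34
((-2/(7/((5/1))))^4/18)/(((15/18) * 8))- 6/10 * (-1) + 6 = 238949/36015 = 6.63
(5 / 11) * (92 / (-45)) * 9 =-92 / 11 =-8.36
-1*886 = -886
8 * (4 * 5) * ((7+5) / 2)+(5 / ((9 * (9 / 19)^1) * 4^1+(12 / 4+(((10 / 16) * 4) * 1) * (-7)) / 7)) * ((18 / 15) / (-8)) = 7650801 / 7970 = 959.95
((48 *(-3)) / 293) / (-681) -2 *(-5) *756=7560.00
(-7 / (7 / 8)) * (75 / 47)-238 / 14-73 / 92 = -132139 / 4324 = -30.56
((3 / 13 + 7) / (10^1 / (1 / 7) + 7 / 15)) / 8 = 705 / 54964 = 0.01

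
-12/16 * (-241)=723/4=180.75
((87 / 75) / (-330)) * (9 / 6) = -29 / 5500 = -0.01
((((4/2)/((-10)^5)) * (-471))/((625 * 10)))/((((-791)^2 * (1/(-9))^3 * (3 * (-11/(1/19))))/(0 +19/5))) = 114453/10753892187500000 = 0.00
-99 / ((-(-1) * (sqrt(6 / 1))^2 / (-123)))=4059 / 2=2029.50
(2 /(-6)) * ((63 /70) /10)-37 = -3703 /100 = -37.03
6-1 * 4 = 2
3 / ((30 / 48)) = 24 / 5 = 4.80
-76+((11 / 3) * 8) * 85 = 7252 / 3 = 2417.33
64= 64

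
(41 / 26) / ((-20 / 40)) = -41 / 13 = -3.15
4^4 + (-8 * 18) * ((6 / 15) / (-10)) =6544 / 25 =261.76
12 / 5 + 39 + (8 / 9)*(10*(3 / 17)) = 10957 / 255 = 42.97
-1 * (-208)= 208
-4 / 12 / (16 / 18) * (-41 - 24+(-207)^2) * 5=-80220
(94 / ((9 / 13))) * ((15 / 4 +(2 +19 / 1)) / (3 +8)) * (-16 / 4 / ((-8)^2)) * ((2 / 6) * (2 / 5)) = -611 / 240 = -2.55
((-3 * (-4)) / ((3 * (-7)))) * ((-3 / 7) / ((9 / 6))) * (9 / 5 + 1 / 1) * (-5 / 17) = -0.13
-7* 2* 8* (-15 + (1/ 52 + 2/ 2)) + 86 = 21474/ 13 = 1651.85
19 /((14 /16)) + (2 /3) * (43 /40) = 9421 /420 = 22.43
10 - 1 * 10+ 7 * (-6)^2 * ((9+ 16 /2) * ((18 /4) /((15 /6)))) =38556 /5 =7711.20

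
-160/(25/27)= -864/5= -172.80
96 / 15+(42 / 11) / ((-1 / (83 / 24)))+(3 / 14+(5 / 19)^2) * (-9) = -5201589 / 555940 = -9.36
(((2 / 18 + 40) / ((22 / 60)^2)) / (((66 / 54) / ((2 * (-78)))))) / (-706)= 25342200 / 469843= 53.94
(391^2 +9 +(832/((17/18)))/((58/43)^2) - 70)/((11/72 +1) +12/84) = 1104662258784/9335941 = 118323.61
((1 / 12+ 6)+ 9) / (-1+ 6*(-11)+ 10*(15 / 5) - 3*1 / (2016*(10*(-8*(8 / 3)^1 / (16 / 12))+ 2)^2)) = -253035104 / 620704897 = -0.41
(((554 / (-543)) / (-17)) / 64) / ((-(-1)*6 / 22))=3047 / 886176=0.00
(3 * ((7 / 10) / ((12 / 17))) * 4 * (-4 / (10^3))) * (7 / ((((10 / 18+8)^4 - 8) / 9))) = -49187817 / 87751382500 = -0.00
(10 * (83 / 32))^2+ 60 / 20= 172993 / 256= 675.75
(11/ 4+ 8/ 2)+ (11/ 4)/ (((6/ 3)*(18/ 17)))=1159/ 144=8.05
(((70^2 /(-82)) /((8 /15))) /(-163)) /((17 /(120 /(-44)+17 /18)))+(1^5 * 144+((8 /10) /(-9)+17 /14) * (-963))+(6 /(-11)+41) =-944132641091 /1049765640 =-899.37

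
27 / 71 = 0.38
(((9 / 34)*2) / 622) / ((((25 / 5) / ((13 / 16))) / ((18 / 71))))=1053 / 30030160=0.00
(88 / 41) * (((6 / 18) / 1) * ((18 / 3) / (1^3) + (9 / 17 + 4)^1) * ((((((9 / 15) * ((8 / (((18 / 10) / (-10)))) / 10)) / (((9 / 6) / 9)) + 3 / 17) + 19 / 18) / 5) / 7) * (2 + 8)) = -31.79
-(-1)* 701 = 701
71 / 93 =0.76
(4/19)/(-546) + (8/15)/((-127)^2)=-0.00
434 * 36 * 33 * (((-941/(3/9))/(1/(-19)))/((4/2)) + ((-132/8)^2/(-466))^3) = 11193996362271331455/809557568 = 13827301238.04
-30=-30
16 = 16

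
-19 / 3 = -6.33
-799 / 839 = -0.95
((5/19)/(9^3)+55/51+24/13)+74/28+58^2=144402807995/42854994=3369.57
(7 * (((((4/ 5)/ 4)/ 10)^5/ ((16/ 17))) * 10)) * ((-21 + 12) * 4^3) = -1071/ 7812500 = -0.00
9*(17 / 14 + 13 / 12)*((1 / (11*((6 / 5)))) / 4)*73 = 70445 / 2464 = 28.59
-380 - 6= -386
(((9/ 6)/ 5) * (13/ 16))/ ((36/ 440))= 143/ 48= 2.98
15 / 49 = 0.31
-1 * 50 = -50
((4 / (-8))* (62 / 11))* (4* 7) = -868 / 11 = -78.91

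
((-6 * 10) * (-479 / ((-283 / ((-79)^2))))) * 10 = -1793663400 / 283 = -6338033.22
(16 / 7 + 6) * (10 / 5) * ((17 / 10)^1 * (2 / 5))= 1972 / 175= 11.27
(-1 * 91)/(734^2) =-91/538756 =-0.00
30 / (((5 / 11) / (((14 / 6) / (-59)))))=-154 / 59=-2.61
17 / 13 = 1.31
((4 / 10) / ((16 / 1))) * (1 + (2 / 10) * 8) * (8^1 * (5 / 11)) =13 / 55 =0.24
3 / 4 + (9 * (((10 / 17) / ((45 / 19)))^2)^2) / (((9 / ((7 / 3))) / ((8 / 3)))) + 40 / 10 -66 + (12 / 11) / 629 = -491573558064011 / 8029021729212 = -61.22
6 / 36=1 / 6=0.17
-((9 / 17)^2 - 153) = 44136 / 289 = 152.72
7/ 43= 0.16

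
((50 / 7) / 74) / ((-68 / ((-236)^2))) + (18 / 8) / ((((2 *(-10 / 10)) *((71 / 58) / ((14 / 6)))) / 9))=-122993243 / 1250452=-98.36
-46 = -46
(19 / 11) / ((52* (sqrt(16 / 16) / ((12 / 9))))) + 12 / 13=415 / 429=0.97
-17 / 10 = -1.70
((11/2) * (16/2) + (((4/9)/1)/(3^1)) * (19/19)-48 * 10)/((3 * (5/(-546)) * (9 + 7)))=133861/135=991.56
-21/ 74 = -0.28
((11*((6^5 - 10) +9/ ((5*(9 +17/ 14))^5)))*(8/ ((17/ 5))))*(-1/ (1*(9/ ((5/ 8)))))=-1451201087665271666/ 103965428048625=-13958.50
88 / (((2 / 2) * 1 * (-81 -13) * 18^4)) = -11 / 1233468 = -0.00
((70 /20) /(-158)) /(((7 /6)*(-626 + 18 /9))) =1 /32864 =0.00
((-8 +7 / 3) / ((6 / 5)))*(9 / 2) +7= -57 / 4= -14.25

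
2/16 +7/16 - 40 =-631/16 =-39.44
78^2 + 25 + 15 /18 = 36659 /6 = 6109.83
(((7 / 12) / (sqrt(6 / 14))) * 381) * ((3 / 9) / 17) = 889 * sqrt(21) / 612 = 6.66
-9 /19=-0.47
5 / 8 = 0.62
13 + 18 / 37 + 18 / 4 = 1331 / 74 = 17.99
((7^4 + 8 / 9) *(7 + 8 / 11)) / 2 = 1837445 / 198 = 9280.03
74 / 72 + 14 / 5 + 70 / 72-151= -731 / 5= -146.20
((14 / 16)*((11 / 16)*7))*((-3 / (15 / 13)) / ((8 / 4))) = -7007 / 1280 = -5.47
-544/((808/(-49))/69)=229908/101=2276.32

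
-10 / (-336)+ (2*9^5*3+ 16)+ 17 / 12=19841441 / 56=354311.45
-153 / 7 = -21.86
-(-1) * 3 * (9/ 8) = 27/ 8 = 3.38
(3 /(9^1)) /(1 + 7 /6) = 2 /13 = 0.15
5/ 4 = 1.25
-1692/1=-1692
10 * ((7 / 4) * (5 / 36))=175 / 72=2.43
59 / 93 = 0.63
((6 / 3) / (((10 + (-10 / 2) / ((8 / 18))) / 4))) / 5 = -32 / 25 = -1.28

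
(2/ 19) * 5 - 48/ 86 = -26/ 817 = -0.03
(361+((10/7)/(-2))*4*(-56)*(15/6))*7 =5327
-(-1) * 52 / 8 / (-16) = -13 / 32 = -0.41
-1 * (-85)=85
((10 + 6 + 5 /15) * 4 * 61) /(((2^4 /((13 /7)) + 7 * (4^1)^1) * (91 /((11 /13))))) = 671 /663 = 1.01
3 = 3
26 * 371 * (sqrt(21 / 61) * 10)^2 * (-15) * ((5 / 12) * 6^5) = -984470760000 / 61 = -16138864918.03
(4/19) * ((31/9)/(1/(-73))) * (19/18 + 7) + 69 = -550079/1539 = -357.43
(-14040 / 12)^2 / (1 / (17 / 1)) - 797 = 23270503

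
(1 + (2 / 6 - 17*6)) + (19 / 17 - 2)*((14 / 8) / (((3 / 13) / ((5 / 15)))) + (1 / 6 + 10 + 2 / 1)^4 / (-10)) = 26886889 / 14688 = 1830.53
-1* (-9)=9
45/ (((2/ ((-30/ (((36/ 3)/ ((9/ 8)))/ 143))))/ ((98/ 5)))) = -2837835/ 16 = -177364.69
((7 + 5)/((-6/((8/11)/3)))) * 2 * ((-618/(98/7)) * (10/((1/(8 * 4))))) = 1054720/77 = 13697.66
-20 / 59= -0.34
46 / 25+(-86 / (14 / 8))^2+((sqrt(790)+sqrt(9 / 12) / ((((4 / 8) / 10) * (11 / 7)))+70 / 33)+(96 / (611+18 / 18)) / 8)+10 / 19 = 70 * sqrt(3) / 11+sqrt(790)+31592436511 / 13057275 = 2458.66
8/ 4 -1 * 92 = -90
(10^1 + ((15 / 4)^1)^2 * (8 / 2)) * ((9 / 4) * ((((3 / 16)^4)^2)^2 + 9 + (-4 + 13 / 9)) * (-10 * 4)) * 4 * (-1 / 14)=1417632282065092373837525 / 129127208515966861312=10978.57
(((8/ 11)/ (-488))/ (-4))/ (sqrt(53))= sqrt(53)/ 142252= 0.00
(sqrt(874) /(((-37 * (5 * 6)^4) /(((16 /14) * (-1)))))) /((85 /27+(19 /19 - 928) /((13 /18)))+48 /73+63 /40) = -3796 * sqrt(874) /127234669870875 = -0.00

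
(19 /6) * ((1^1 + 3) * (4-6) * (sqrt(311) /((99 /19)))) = -1444 * sqrt(311) /297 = -85.74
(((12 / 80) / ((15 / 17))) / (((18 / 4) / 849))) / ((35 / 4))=9622 / 2625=3.67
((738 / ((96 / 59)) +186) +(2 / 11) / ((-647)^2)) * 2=47119884899 / 36837592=1279.13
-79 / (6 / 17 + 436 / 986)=-38947 / 392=-99.35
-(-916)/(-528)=-229/132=-1.73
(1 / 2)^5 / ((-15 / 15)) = -1 / 32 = -0.03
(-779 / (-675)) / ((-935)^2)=779 / 590101875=0.00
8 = 8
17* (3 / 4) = 51 / 4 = 12.75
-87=-87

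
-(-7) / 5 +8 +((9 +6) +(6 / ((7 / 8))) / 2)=974 / 35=27.83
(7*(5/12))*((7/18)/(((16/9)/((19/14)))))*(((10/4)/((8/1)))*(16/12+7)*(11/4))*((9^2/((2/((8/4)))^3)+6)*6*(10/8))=132584375/32768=4046.15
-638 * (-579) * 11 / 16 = 2031711 / 8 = 253963.88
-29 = -29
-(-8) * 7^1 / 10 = 28 / 5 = 5.60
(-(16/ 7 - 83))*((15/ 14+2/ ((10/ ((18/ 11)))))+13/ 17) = 3200047/ 18326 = 174.62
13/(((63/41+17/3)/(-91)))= -145509/886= -164.23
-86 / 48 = -43 / 24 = -1.79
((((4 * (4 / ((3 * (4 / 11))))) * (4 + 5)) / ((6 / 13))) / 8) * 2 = 143 / 2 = 71.50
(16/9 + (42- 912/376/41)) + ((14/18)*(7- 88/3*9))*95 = -109525241/5781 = -18945.73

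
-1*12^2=-144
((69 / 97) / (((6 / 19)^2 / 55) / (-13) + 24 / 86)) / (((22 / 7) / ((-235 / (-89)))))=38175325825 / 17817545104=2.14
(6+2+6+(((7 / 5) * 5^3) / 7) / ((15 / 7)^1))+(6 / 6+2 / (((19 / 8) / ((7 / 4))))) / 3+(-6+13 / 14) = 17093 / 798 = 21.42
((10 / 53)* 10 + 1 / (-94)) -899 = -4469471 / 4982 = -897.12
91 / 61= 1.49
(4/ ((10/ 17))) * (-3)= -102/ 5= -20.40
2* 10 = 20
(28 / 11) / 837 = 28 / 9207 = 0.00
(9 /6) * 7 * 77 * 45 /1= 72765 /2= 36382.50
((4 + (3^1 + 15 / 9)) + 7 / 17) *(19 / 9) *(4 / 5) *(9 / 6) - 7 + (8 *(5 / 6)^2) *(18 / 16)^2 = 563773 / 24480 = 23.03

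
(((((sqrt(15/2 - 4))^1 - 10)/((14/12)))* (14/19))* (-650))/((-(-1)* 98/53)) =2067000/931 - 103350* sqrt(14)/931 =1804.83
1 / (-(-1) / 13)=13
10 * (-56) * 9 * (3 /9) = -1680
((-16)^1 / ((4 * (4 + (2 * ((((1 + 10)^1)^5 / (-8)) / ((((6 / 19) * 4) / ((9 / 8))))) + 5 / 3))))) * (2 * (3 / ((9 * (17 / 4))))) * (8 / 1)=0.00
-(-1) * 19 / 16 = 19 / 16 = 1.19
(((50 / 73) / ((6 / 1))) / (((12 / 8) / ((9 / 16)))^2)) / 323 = 75 / 1509056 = 0.00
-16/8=-2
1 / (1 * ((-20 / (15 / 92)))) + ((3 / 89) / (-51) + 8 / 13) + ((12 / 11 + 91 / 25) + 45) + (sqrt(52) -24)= 2 * sqrt(13) + 52424828867 / 1990502800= 33.55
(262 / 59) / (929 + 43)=131 / 28674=0.00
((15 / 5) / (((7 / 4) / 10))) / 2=60 / 7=8.57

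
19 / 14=1.36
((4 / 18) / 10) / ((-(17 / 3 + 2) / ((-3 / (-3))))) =-0.00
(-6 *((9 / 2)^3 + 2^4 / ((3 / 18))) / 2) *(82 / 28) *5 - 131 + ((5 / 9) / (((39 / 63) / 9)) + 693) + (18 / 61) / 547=-371657736053 / 48582352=-7650.06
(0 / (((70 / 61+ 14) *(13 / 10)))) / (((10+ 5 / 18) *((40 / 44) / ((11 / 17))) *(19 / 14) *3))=0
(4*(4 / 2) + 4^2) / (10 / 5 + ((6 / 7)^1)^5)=201684 / 20695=9.75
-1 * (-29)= 29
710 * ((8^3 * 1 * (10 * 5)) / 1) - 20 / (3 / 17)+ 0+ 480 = 54529100 / 3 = 18176366.67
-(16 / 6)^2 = -64 / 9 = -7.11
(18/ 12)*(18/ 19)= 27/ 19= 1.42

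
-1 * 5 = -5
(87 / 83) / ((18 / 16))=232 / 249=0.93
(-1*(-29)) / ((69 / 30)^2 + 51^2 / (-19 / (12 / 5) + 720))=4956100 / 1528301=3.24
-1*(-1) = 1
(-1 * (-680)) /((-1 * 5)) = -136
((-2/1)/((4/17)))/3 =-17/6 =-2.83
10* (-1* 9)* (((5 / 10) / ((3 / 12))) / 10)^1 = -18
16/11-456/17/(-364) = 26006/17017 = 1.53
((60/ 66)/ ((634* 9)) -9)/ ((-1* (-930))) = -141221/ 14593095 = -0.01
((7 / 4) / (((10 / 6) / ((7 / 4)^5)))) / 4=352947 / 81920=4.31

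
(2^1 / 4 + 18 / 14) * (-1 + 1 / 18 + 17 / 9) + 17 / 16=2771 / 1008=2.75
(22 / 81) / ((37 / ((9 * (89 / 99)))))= 178 / 2997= 0.06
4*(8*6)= 192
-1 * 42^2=-1764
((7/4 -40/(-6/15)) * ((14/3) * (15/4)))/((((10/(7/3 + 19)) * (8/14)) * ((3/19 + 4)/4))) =1515668/237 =6395.22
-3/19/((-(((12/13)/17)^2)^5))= 277921878692682183940201/392143306752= 708725289727.94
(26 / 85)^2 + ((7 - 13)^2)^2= 9364276 / 7225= 1296.09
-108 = -108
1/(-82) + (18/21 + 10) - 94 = -47731/574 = -83.16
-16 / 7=-2.29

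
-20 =-20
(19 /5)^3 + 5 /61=419024 /7625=54.95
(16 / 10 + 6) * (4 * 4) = 608 / 5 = 121.60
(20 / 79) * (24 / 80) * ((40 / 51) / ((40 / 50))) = 100 / 1343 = 0.07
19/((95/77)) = 77/5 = 15.40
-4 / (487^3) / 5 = -4 / 577506515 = -0.00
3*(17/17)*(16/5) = 48/5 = 9.60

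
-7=-7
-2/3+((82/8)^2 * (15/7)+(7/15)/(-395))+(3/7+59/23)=165317833/726800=227.46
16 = 16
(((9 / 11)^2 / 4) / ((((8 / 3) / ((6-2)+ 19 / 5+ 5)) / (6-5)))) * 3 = 1458 / 605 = 2.41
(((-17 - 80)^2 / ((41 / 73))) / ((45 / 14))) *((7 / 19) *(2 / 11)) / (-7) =-19231996 / 385605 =-49.87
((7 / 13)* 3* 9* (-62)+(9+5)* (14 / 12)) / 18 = -34517 / 702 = -49.17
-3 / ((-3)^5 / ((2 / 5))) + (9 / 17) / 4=3781 / 27540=0.14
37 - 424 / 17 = 205 / 17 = 12.06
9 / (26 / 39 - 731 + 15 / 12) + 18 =157374 / 8749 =17.99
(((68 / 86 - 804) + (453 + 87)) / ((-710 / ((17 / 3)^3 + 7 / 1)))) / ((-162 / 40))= -115488872 / 6676911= -17.30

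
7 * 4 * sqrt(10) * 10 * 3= 840 * sqrt(10)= 2656.31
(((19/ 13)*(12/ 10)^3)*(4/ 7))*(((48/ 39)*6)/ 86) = 0.12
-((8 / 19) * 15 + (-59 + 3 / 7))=6950 / 133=52.26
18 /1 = 18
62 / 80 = 31 / 40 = 0.78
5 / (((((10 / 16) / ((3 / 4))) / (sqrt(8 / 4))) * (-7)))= -6 * sqrt(2) / 7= -1.21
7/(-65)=-7/65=-0.11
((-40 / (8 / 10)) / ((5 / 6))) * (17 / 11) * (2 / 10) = -204 / 11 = -18.55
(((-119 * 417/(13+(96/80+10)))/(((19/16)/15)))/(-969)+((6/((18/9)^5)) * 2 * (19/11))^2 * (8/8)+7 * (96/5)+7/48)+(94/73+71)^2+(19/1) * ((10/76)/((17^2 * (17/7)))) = 5914525573193142883/1097883579587520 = 5387.21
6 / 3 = 2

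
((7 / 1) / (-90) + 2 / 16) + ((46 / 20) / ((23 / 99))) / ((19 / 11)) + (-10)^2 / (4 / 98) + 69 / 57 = 16805807 / 6840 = 2456.99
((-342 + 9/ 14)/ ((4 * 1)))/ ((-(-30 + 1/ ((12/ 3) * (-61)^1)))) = -291519/ 102494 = -2.84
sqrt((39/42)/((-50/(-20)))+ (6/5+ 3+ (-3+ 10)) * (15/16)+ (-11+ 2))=sqrt(9170)/70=1.37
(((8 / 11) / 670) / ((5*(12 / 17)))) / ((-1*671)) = -0.00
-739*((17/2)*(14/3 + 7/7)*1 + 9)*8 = -1013908/3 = -337969.33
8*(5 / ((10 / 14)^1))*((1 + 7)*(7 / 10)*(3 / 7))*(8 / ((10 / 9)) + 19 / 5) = 7392 / 5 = 1478.40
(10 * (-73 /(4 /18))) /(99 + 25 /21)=-68985 /2104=-32.79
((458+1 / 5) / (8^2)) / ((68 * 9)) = 2291 / 195840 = 0.01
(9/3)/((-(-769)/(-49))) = -147/769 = -0.19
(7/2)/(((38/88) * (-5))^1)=-1.62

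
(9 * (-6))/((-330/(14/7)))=18/55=0.33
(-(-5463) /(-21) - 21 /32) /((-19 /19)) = 58419 /224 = 260.80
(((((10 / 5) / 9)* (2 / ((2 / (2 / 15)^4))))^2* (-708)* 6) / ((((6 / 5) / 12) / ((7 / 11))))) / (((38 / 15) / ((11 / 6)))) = -0.00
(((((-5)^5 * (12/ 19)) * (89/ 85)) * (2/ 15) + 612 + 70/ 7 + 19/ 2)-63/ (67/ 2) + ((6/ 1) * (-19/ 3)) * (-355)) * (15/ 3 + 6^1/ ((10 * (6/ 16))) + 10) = 49733547461/ 216410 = 229811.69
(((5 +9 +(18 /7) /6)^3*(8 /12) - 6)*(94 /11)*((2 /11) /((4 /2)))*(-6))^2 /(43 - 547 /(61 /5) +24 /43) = -67769276.53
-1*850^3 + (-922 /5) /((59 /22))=-181166895284 /295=-614125068.76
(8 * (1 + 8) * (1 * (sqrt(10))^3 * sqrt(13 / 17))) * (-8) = -5760 * sqrt(2210) / 17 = -15928.31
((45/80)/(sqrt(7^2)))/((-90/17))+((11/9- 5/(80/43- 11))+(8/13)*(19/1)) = 230824561/17166240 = 13.45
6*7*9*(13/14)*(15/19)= 5265/19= 277.11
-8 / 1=-8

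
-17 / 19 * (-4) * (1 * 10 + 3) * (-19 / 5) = -884 / 5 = -176.80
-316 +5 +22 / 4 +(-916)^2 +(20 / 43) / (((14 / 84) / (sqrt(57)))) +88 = 120 * sqrt(57) / 43 +1677677 / 2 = 838859.57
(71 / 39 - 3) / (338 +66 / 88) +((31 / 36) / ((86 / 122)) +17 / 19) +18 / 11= 21366721969 / 5699016180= 3.75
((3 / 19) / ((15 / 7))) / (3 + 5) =7 / 760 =0.01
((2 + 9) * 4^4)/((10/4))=5632/5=1126.40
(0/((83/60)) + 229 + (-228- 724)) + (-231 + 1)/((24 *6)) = -52171/72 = -724.60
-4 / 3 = -1.33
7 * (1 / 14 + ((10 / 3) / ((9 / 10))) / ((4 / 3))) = 19.94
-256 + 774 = 518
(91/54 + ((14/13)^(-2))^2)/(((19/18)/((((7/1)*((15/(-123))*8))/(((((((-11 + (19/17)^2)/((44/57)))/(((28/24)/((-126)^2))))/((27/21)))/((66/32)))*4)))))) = 440447668375/7268038781568768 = 0.00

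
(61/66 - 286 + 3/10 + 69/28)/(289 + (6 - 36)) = -1304279/1196580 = -1.09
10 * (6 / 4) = 15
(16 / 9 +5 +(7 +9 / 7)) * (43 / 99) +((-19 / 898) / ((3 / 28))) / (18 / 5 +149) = 1996740377 / 305245017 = 6.54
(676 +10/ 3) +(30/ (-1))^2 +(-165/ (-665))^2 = 83813749/ 53067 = 1579.39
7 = 7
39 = 39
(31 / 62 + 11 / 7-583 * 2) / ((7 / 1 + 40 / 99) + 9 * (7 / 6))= -322641 / 4963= -65.01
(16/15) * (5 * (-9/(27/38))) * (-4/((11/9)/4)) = 9728/11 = 884.36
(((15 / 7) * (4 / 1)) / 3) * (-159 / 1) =-3180 / 7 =-454.29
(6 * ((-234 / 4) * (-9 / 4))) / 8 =3159 / 32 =98.72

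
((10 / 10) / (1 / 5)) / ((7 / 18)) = 90 / 7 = 12.86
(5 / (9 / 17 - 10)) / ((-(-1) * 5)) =-17 / 161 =-0.11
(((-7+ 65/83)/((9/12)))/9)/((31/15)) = -3440/7719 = -0.45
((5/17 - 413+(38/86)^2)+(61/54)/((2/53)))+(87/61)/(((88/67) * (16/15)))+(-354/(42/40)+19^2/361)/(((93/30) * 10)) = -6206855904639767/15817644855936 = -392.40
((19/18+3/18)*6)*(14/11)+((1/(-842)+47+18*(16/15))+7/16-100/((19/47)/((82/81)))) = -9042497851/51833520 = -174.45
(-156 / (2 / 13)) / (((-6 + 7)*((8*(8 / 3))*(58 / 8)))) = -6.56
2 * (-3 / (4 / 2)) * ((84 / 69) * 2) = -7.30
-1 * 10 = -10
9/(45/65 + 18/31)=403/57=7.07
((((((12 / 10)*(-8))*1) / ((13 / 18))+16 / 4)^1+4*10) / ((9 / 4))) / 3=7984 / 1755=4.55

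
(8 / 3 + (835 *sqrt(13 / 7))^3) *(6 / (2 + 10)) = 4 / 3 + 7568377375 *sqrt(91) / 98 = 736711416.55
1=1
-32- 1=-33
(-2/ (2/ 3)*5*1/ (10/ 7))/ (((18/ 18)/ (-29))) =304.50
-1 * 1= -1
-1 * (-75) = 75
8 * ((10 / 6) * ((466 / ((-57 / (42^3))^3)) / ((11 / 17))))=-1590938618694082560 / 75449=-21086278395924.17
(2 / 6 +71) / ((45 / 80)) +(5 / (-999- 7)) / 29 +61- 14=136913447 / 787698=173.81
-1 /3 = -0.33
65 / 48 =1.35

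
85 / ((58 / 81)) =6885 / 58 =118.71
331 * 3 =993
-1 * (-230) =230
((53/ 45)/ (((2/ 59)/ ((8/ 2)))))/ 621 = 6254/ 27945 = 0.22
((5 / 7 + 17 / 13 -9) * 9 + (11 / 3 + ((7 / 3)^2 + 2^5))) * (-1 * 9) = 17765 / 91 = 195.22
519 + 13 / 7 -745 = -1569 / 7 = -224.14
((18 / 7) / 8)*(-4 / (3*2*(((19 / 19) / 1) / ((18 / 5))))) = -0.77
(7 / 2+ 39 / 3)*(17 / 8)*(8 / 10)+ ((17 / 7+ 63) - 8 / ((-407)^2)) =2167847343 / 23190860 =93.48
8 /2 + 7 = 11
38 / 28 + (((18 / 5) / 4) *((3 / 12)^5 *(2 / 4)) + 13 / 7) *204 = 13630093 / 35840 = 380.30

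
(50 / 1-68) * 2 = -36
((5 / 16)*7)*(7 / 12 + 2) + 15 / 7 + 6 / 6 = 11819 / 1344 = 8.79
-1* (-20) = 20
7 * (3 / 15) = 7 / 5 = 1.40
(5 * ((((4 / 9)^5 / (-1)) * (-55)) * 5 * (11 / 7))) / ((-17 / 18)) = -30976000 / 780759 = -39.67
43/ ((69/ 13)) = 559/ 69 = 8.10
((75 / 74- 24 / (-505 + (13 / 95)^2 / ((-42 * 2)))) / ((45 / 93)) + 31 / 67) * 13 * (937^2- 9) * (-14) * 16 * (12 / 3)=-831390626269583511040 / 30614903821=-27156401703.25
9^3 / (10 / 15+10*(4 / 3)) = 729 / 14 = 52.07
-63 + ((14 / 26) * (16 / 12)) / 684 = -420140 / 6669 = -63.00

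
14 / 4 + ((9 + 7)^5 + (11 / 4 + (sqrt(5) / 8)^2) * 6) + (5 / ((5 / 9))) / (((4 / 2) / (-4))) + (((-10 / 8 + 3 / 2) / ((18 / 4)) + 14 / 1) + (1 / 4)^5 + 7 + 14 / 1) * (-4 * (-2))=1208285477 / 1152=1048858.92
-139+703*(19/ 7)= 12384/ 7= 1769.14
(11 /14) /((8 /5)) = 55 /112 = 0.49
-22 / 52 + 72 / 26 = 2.35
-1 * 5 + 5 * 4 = 15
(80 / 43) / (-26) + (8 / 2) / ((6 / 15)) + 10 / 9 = 55540 / 5031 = 11.04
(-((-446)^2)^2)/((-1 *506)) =19783787528/253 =78196788.65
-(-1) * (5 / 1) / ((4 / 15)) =75 / 4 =18.75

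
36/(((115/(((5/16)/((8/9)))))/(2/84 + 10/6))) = 1917/10304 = 0.19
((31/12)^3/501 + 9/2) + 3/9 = 4214143/865728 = 4.87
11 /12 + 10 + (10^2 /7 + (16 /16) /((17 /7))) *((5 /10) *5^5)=32809339 /1428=22975.73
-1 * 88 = -88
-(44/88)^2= -1/4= -0.25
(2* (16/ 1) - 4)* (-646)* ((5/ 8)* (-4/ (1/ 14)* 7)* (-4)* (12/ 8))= -26589360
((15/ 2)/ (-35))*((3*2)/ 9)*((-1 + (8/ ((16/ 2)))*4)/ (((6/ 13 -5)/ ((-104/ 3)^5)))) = -158164877312/ 33453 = -4727972.90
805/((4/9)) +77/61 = 442253/244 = 1812.51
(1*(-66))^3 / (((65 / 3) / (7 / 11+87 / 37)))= -95344128 / 2405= -39644.13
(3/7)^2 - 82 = -81.82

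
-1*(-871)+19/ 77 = 67086/ 77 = 871.25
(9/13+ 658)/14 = 8563/182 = 47.05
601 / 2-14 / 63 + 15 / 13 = 70535 / 234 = 301.43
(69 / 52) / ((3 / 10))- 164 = -4149 / 26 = -159.58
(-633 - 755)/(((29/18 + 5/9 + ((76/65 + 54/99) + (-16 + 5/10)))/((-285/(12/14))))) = -494969475/12461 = -39721.49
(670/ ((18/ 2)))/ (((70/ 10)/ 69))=15410/ 21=733.81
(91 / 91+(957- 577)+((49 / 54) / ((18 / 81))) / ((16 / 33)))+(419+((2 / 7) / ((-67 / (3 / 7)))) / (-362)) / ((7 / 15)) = 342689001203 / 266211904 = 1287.28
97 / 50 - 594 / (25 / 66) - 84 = -82511 / 50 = -1650.22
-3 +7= 4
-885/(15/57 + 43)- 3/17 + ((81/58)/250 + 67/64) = -10579737741/540328000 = -19.58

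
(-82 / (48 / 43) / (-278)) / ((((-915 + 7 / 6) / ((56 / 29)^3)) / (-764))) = 29567851264 / 18587759293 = 1.59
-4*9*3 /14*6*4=-1296 /7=-185.14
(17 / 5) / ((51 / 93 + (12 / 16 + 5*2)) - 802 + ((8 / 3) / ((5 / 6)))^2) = -10540 / 2419431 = -0.00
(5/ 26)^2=0.04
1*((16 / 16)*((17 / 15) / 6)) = 17 / 90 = 0.19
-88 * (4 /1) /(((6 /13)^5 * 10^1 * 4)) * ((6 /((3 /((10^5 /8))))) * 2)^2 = -255263937500000 /243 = -1050468878600.82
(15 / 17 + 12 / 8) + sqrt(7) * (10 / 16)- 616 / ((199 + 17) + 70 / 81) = -136809 / 298622 + 5 * sqrt(7) / 8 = 1.20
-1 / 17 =-0.06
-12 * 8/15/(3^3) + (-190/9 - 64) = -85.35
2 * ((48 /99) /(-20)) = -8 /165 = -0.05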